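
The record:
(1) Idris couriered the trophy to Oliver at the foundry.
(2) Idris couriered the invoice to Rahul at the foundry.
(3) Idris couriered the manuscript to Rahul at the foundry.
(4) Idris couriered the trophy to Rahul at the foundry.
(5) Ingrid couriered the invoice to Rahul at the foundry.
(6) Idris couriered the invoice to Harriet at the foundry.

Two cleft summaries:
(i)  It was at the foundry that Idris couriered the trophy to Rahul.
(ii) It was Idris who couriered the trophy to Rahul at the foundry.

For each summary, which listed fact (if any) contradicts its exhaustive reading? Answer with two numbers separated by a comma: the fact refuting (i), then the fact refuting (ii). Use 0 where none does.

0, 0

(i): focus "at the foundry". No fact shares agent = Idris, thing = the trophy, recipient = Rahul with a different setting. 0.
(ii): focus "Idris". No fact shares thing = the trophy, recipient = Rahul, setting = at the foundry with a different agent. 0.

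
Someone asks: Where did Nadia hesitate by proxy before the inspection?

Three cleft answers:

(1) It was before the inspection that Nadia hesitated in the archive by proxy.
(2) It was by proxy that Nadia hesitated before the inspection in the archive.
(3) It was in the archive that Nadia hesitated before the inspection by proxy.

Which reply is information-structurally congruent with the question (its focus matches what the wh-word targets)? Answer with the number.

The question word "where" targets the location.
Option (1) clefts "before the inspection" — the time, not what was asked.
Option (2) clefts "by proxy" — the manner, not what was asked.
Option (3) clefts "in the archive" — that matches what the question asks about.
So the congruent reply is (3).

3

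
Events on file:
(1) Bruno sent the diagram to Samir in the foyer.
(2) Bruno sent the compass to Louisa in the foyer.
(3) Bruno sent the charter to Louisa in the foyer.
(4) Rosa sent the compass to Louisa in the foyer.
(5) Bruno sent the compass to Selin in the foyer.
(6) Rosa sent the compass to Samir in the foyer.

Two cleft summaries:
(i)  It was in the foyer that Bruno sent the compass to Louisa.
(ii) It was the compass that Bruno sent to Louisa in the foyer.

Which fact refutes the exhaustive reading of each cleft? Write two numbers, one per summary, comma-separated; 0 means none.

0, 3

Summary (i) focuses "in the foyer" (the setting); background same agent, thing, recipient (Bruno / the compass / Louisa). No fact matches that background with a different setting, so 0.
Summary (ii) focuses "the compass" (the thing); background same agent, recipient, setting (Bruno / Louisa / in the foyer). Fact (3) matches that background with thing = the charter — refutes (ii).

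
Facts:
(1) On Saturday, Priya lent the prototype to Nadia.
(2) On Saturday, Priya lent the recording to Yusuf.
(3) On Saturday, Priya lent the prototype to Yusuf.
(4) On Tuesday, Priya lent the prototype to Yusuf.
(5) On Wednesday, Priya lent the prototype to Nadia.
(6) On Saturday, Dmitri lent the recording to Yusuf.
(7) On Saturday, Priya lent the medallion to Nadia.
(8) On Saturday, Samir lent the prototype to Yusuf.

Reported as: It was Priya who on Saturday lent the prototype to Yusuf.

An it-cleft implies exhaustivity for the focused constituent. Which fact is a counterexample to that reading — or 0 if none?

8

Focus of the cleft: "Priya" (the agent). Presupposed background: thing = the prototype, recipient = Yusuf, setting = on Saturday.
Exhaustivity: Priya is the only agent satisfying that background.
But fact (8) also has thing = the prototype, recipient = Yusuf, setting = on Saturday, with agent = Samir — so the exhaustive reading fails.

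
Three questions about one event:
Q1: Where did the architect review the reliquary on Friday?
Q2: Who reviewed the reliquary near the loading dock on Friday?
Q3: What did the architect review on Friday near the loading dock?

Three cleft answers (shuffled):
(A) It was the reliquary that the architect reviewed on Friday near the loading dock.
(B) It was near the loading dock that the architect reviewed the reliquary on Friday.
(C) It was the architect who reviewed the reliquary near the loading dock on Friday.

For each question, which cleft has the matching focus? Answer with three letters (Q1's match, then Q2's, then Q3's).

Q1 asks about the location; cleft (B) focuses "near the loading dock", which is the location — so Q1 → B.
Q2 asks about the subject (agent); cleft (C) focuses "the architect", which is the subject (agent) — so Q2 → C.
Q3 asks about the direct object; cleft (A) focuses "the reliquary", which is the direct object — so Q3 → A.
Mapping: Q1→B, Q2→C, Q3→A.

BCA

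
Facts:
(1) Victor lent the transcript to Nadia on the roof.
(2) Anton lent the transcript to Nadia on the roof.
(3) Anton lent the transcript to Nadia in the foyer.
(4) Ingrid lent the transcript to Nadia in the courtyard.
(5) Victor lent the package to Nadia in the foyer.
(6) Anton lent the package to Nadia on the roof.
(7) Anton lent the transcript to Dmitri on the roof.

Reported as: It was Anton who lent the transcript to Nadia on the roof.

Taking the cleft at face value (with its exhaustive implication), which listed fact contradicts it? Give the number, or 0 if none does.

Focus of the cleft: "Anton" (the agent). Presupposed background: same thing, recipient, setting (the transcript / Nadia / on the roof).
Exhaustivity: Anton is the only agent satisfying that background.
But fact (1) also has same thing, recipient, setting (the transcript / Nadia / on the roof), with agent = Victor — so the exhaustive reading fails.

1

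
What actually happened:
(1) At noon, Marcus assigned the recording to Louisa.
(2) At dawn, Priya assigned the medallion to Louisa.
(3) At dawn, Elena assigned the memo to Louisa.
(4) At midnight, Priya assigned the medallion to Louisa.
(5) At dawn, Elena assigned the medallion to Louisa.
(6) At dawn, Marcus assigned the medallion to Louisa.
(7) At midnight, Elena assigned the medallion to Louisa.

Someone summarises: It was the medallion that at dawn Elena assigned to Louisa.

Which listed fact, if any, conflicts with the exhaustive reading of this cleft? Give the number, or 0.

The cleft puts "the medallion" in focus and presupposes the open proposition with same agent, recipient, setting (Elena / Louisa / at dawn).
Exhaustivity: the medallion is the only thing satisfying that background.
Fact (3) shares the background but with thing = the memo; exhaustivity is violated.

3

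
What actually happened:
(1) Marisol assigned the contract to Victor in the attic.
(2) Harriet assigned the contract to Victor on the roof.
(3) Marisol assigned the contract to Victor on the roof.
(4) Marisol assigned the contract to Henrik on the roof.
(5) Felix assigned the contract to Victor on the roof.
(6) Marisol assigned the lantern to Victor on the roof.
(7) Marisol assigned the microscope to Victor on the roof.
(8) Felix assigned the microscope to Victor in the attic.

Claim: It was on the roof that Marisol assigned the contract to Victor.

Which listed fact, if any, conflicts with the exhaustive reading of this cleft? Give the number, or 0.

1

Focus of the cleft: "on the roof" (the setting). Presupposed background: Marisol as agent and the contract as thing and Victor as recipient.
The exhaustive reading says no other setting fits that background.
But fact (1) also has Marisol as agent and the contract as thing and Victor as recipient, with setting = in the attic — so the exhaustive reading fails.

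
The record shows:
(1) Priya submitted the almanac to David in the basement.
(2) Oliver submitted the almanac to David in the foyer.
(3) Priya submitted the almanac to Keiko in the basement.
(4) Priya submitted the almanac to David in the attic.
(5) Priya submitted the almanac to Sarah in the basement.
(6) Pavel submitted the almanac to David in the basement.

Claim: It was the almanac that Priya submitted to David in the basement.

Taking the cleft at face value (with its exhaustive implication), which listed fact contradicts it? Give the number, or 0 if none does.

0

The cleft puts "the almanac" in focus and presupposes the open proposition with Priya as agent and David as recipient and in the basement as setting.
The exhaustive reading says no other thing fits that background.
Every other fact differs from the presupposition on some backgrounded slot, so none challenges the exhaustivity.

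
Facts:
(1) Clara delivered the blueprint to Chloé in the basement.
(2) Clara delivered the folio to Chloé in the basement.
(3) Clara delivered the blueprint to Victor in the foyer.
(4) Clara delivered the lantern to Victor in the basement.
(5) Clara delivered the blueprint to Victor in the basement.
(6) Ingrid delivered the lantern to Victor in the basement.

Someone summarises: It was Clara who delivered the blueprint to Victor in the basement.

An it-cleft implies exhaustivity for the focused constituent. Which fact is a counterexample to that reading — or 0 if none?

The cleft puts "Clara" in focus and presupposes the open proposition with thing = the blueprint, recipient = Victor, setting = in the basement.
The exhaustive reading says no other agent fits that background.
No listed fact matches the background with a different agent. Exhaustivity holds.

0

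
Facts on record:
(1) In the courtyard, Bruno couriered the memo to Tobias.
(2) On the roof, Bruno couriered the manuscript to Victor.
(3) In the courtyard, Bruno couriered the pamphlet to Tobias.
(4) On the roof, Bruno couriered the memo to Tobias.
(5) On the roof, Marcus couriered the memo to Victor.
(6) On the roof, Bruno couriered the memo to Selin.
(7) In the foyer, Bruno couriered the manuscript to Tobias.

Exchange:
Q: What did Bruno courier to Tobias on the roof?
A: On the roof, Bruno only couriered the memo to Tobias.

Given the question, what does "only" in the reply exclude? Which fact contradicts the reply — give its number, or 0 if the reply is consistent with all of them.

0

Answering "What did ...?" puts focus on the thing — here, "the memo".
"Only" then excludes alternative things while the background — Bruno as agent and Tobias as recipient and on the roof as setting — is held fixed.
No listed fact shares that background with another thing. Nothing contradicts the reply.
(Fact (6) would refute a reading with focus on the recipient — but that is not what the question asks.)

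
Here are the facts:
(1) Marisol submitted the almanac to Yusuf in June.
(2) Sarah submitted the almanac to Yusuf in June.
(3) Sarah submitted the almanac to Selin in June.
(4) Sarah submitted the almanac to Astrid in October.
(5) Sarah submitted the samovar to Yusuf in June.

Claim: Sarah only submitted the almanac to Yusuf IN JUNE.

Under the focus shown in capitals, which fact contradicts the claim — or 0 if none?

The capitals mark "in June" as focus. So "only" rules out other settings, with the rest (Sarah as agent and the almanac as thing and Yusuf as recipient) as background.
Every other fact changes something in the background, not just the setting. Nothing refutes the claim.

0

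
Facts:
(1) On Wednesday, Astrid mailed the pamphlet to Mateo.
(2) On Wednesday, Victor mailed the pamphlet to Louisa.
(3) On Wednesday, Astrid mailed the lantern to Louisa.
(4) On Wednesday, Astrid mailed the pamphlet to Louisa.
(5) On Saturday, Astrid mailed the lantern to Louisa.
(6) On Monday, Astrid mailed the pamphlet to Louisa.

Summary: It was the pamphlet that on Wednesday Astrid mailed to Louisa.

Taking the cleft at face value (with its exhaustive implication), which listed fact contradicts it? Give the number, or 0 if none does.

3

Focus of the cleft: "the pamphlet" (the thing). Presupposed background: same agent, recipient, setting (Astrid / Louisa / on Wednesday).
Exhaustivity: the pamphlet is the only thing satisfying that background.
But fact (3) also has same agent, recipient, setting (Astrid / Louisa / on Wednesday), with thing = the lantern — so the exhaustive reading fails.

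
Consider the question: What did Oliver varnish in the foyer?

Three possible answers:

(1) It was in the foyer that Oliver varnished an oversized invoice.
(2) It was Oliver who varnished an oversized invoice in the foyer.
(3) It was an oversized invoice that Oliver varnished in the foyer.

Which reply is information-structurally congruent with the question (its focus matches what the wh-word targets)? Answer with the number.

The question word "what" targets the direct object.
Option (1) clefts "in the foyer" — the location, not what was asked.
Option (2) clefts "Oliver" — the subject (agent), not what was asked.
Option (3) clefts "an oversized invoice" — that matches what the question asks about.
So the congruent reply is (3).

3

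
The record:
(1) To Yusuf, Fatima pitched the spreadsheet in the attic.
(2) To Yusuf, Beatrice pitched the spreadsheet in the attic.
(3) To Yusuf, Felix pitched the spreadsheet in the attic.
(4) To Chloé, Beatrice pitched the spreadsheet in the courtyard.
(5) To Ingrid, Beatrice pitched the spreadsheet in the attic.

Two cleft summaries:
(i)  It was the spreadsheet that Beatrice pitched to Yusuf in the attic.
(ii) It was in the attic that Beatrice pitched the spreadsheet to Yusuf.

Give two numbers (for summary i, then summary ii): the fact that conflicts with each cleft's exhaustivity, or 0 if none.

Summary (i) focuses "the spreadsheet" (the thing); background same agent, recipient, setting (Beatrice / Yusuf / in the attic). No fact matches that background with a different thing, so 0.
Summary (ii) focuses "in the attic" (the setting); background same agent, thing, recipient (Beatrice / the spreadsheet / Yusuf). No fact matches that background with a different setting, so 0.

0, 0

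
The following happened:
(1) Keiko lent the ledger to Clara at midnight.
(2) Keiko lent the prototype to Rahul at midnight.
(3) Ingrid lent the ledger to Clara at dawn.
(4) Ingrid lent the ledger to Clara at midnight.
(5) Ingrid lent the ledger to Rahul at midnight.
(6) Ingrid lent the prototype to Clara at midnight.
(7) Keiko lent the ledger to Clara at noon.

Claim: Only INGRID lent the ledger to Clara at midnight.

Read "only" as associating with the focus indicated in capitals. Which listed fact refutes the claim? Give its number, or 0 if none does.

1

Focus (in capitals) is "Ingrid" — the agent. "Only" excludes alternative agents while holding fixed the ledger as thing and Clara as recipient and at midnight as setting.
Fact (1) matches on the ledger as thing and Clara as recipient and at midnight as setting, but has agent = Keiko instead. That refutes the claim.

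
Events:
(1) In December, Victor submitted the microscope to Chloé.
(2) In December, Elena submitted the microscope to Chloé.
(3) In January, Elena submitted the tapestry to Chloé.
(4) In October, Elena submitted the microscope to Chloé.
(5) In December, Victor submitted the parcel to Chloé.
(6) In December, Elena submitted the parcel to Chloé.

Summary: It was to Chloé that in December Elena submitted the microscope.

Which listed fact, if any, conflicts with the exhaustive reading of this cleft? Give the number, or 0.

The cleft puts "Chloé" in focus and presupposes the open proposition with same agent, thing, setting (Elena / the microscope / in December).
Exhaustivity: Chloé is the only recipient satisfying that background.
Every other fact differs from the presupposition on some backgrounded slot, so none challenges the exhaustivity.

0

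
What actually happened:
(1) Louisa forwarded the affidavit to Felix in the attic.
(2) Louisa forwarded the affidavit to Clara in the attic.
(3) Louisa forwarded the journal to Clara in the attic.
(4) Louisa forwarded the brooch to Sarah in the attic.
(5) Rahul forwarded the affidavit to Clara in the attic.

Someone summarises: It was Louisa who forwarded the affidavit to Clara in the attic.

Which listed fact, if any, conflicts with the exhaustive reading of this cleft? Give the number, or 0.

5

Focus of the cleft: "Louisa" (the agent). Presupposed background: thing = the affidavit, recipient = Clara, setting = in the attic.
Exhaustivity: Louisa is the only agent satisfying that background.
But fact (5) also has thing = the affidavit, recipient = Clara, setting = in the attic, with agent = Rahul — so the exhaustive reading fails.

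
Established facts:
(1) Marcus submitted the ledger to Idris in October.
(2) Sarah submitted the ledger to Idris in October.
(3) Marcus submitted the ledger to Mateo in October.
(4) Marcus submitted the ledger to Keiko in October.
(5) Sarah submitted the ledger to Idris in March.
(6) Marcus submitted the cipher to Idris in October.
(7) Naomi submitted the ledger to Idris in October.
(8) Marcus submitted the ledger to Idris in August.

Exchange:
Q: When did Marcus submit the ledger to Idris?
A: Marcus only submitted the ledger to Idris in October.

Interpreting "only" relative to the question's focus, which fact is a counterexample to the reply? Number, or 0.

Answering "When did ...?" puts focus on the setting — here, "in October".
So "only" ranges over settings; the rest (same agent, thing, recipient (Marcus / the ledger / Idris)) is presupposed.
Fact (8) shares the background with a different setting (in August) — counterexample.
(Fact (3) would refute a reading with focus on the recipient — but that is not what the question asks.)

8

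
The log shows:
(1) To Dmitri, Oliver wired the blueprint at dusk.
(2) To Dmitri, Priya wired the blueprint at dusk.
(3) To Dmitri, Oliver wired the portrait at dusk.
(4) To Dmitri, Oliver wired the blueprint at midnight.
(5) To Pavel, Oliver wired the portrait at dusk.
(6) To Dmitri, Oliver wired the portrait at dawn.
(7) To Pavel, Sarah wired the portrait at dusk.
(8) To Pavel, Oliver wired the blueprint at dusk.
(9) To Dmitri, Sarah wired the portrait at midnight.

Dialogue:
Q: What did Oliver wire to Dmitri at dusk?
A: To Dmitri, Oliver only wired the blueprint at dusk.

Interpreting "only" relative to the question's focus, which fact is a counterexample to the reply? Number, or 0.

The question "What did ...?" targets the thing, so in the reply the focus falls on "the blueprint".
So "only" ranges over things; the rest (same agent, recipient, setting (Oliver / Dmitri / at dusk)) is presupposed.
Fact (3) shares the background with a different thing (the portrait) — counterexample.
(Fact (8) would refute a reading with focus on the recipient — but that is not what the question asks.)

3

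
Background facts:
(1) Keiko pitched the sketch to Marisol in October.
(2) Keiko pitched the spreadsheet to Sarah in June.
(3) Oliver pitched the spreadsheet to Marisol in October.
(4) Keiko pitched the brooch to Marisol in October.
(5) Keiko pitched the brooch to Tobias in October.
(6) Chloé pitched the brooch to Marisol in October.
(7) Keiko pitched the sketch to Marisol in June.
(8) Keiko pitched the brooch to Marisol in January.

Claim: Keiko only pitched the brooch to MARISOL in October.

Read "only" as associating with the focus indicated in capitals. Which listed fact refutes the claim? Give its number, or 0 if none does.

The capitals mark "Marisol" as focus. So "only" rules out other recipients, with the rest (agent = Keiko, thing = the brooch, setting = in October) as background.
Fact (5) shares the background but differs in recipient (Tobias) — a counterexample.

5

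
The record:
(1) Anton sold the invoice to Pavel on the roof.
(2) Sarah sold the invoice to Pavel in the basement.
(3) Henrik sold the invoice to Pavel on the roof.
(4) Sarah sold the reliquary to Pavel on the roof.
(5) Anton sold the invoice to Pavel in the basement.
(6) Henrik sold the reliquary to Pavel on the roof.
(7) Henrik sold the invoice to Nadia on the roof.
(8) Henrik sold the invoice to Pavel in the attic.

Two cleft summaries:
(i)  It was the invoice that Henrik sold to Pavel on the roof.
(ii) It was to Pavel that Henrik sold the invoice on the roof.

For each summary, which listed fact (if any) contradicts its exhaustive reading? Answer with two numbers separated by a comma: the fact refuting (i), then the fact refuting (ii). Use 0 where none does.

6, 7

(i): focus "the invoice". Looking for agent = Henrik, recipient = Pavel, setting = on the roof with some other thing — fact (6) has the reliquary there. Refuted.
(ii): focus "Pavel". Looking for agent = Henrik, thing = the invoice, setting = on the roof with some other recipient — fact (7) has Nadia there. Refuted.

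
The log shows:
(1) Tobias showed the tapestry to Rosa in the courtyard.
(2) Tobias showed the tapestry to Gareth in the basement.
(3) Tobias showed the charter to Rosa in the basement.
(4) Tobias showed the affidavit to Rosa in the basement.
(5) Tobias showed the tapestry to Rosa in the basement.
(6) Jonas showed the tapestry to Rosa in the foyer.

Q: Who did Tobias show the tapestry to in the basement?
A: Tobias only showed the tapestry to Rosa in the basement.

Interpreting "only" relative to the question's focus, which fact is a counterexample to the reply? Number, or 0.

2

Answering "Who did ... to ...?" puts focus on the recipient — here, "Rosa".
So "only" ranges over recipients; the rest (same agent, thing, setting (Tobias / the tapestry / in the basement)) is presupposed.
Fact (2) keeps same agent, thing, setting (Tobias / the tapestry / in the basement) but has recipient = Gareth; that refutes the reply.
(Fact (3) would refute a reading with focus on the thing — but that is not what the question asks.)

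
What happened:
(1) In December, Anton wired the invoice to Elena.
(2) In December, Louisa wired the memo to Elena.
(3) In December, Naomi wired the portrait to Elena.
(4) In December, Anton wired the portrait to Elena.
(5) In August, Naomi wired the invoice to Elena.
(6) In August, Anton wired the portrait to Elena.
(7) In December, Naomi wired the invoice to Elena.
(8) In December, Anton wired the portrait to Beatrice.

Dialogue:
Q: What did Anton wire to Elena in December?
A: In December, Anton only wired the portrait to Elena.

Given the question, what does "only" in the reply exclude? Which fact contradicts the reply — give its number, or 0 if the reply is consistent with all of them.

The question "What did ...?" targets the thing, so in the reply the focus falls on "the portrait".
So "only" ranges over things; the rest (Anton as agent and Elena as recipient and in December as setting) is presupposed.
Fact (1) keeps Anton as agent and Elena as recipient and in December as setting but has thing = the invoice; that refutes the reply.
(Fact (6) would refute a reading with focus on the setting — but that is not what the question asks.)

1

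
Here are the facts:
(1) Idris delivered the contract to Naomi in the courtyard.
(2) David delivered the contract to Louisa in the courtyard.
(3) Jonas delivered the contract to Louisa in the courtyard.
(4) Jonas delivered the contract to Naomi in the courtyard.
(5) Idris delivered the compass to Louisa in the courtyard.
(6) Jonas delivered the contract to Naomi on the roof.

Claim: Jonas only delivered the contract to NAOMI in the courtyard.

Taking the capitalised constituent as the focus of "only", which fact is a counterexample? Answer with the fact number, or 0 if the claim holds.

The capitals mark "Naomi" as focus. So "only" rules out other recipients, with the rest (Jonas as agent and the contract as thing and in the courtyard as setting) as background.
Fact (3) shares the background but differs in recipient (Louisa) — a counterexample.

3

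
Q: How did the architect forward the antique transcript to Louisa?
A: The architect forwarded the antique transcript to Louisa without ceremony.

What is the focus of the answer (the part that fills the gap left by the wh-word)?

The wh-word "how" asks about the manner.
In the answer, "the architect", "the antique transcript" and "to Louisa" are given — repeated from the question.
The constituent filling the manner gap is "without ceremony"; that is the focus and would carry nuclear stress.

without ceremony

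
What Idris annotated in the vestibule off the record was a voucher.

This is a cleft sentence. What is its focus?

In a pseudo-cleft "What ... was X", the post-copular constituent X is the focus.
Here the focus is "a voucher". The backgrounded (presupposed) material includes "Idris", "off the record" and "in the vestibule".

a voucher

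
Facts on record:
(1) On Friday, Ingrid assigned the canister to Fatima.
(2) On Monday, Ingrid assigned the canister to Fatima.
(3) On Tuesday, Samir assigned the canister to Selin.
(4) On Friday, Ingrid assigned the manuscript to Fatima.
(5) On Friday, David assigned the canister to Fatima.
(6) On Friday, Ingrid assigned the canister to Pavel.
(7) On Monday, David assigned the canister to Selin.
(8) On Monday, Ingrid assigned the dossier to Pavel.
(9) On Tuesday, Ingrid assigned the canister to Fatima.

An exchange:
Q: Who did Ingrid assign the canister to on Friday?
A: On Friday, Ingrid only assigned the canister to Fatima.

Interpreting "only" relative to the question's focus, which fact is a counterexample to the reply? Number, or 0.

6

The question "Who did ... to ...?" targets the recipient, so in the reply the focus falls on "Fatima".
"Only" then excludes alternative recipients while the background — Ingrid as agent and the canister as thing and on Friday as setting — is held fixed.
Fact (6) keeps Ingrid as agent and the canister as thing and on Friday as setting but has recipient = Pavel; that refutes the reply.
(Fact (2) would refute a reading with focus on the setting — but that is not what the question asks.)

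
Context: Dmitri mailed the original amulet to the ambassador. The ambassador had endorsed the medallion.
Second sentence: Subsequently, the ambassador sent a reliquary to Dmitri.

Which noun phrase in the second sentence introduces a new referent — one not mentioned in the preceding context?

"the ambassador" and "Dmitri" in the second sentence are given — already mentioned in the context.
"a reliquary" has no antecedent in the context; it is discourse-new (the indefinite article also signals a new referent).

a reliquary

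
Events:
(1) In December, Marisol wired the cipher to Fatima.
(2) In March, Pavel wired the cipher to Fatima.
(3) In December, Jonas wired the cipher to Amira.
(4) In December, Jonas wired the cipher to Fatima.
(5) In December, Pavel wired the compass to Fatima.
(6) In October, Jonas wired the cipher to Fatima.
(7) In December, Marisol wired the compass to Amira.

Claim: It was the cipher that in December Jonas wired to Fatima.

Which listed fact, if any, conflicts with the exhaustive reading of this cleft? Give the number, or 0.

0

The cleft puts "the cipher" in focus and presupposes the open proposition with same agent, recipient, setting (Jonas / Fatima / in December).
Exhaustivity: the cipher is the only thing satisfying that background.
Every other fact differs from the presupposition on some backgrounded slot, so none challenges the exhaustivity.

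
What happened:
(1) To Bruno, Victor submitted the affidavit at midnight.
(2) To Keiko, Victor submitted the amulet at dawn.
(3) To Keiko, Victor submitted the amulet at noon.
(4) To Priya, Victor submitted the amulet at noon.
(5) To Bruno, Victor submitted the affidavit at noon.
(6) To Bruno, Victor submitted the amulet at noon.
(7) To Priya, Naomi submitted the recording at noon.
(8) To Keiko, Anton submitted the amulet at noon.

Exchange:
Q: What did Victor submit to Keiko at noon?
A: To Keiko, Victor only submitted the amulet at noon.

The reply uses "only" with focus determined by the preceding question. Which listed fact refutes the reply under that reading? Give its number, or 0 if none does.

0

The question "What did ...?" targets the thing, so in the reply the focus falls on "the amulet".
"Only" then excludes alternative things while the background — agent = Victor, recipient = Keiko, setting = at noon — is held fixed.
No fact keeps agent = Victor, recipient = Keiko, setting = at noon while changing the thing; every other fact differs on something backgrounded. The reply stands.
(Fact (2) would refute a reading with focus on the setting — but that is not what the question asks.)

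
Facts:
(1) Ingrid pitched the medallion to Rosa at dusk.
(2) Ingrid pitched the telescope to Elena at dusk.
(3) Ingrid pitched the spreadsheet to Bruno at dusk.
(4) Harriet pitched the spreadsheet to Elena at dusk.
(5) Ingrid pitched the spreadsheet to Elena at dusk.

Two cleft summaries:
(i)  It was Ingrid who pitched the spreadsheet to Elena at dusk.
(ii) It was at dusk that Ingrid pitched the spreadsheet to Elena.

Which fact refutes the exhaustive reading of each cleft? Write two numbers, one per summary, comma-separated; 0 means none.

Summary (i) focuses "Ingrid" (the agent); background same thing, recipient, setting (the spreadsheet / Elena / at dusk). Fact (4) matches that background with agent = Harriet — refutes (i).
Summary (ii) focuses "at dusk" (the setting); background same agent, thing, recipient (Ingrid / the spreadsheet / Elena). No fact matches that background with a different setting, so 0.

4, 0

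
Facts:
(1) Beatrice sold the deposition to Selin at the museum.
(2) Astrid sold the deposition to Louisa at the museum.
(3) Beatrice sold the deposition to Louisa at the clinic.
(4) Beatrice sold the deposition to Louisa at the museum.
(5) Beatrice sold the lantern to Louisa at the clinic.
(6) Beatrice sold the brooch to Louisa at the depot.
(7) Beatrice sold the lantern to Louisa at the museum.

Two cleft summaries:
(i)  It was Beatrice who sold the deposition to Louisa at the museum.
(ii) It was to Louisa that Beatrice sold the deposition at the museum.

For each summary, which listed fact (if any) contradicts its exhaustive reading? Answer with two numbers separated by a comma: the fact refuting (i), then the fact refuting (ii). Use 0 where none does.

2, 1

Summary (i) focuses "Beatrice" (the agent); background same thing, recipient, setting (the deposition / Louisa / at the museum). Fact (2) matches that background with agent = Astrid — refutes (i).
Summary (ii) focuses "Louisa" (the recipient); background same agent, thing, setting (Beatrice / the deposition / at the museum). Fact (1) matches that background with recipient = Selin — refutes (ii).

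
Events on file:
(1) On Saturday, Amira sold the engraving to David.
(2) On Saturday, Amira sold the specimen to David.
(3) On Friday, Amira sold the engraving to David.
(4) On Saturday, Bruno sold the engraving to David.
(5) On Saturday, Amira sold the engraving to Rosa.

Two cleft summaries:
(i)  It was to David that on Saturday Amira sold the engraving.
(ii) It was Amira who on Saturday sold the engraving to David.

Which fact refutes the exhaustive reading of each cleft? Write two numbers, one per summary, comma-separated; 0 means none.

5, 4

(i): focus "David". Looking for agent = Amira, thing = the engraving, setting = on Saturday with some other recipient — fact (5) has Rosa there. Refuted.
(ii): focus "Amira". Looking for thing = the engraving, recipient = David, setting = on Saturday with some other agent — fact (4) has Bruno there. Refuted.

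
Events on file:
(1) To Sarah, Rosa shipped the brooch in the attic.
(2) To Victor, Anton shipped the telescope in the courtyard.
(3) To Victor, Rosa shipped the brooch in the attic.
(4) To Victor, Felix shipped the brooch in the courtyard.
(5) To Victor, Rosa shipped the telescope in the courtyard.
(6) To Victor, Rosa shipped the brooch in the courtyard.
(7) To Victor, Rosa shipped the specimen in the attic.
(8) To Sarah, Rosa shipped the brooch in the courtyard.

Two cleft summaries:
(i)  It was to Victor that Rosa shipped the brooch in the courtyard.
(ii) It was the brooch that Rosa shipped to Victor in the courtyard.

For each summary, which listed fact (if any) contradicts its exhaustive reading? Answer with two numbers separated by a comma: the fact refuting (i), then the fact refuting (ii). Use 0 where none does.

8, 5

Summary (i) focuses "Victor" (the recipient); background agent = Rosa, thing = the brooch, setting = in the courtyard. Fact (8) matches that background with recipient = Sarah — refutes (i).
Summary (ii) focuses "the brooch" (the thing); background agent = Rosa, recipient = Victor, setting = in the courtyard. Fact (5) matches that background with thing = the telescope — refutes (ii).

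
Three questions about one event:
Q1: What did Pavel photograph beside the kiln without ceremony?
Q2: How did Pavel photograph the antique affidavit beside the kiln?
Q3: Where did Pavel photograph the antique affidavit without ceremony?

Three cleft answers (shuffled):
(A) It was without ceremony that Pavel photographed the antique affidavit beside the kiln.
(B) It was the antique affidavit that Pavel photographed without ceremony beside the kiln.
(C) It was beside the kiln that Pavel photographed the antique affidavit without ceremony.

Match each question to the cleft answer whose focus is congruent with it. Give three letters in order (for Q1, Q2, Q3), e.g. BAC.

BAC

Q1 asks about the direct object; cleft (B) focuses "the antique affidavit", which is the direct object — so Q1 → B.
Q2 asks about the manner; cleft (A) focuses "without ceremony", which is the manner — so Q2 → A.
Q3 asks about the location; cleft (C) focuses "beside the kiln", which is the location — so Q3 → C.
Mapping: Q1→B, Q2→A, Q3→C.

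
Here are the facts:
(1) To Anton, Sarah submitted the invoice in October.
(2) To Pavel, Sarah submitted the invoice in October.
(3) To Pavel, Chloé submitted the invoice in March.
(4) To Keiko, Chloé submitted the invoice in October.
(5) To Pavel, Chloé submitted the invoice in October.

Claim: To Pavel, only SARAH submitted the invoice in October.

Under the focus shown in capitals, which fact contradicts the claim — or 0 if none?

5

The capitals mark "Sarah" as focus. So "only" rules out other agents, with the rest (same thing, recipient, setting (the invoice / Pavel / in October)) as background.
Fact (5) matches on same thing, recipient, setting (the invoice / Pavel / in October), but has agent = Chloé instead. That refutes the claim.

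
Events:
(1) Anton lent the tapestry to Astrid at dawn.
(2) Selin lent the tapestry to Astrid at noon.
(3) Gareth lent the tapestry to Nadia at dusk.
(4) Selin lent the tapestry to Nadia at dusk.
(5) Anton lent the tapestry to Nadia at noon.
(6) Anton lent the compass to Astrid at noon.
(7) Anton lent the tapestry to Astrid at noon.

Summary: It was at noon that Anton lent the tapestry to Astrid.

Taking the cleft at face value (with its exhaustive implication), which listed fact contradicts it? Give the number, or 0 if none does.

1

Focus of the cleft: "at noon" (the setting). Presupposed background: agent = Anton, thing = the tapestry, recipient = Astrid.
The exhaustive reading says no other setting fits that background.
But fact (1) also has agent = Anton, thing = the tapestry, recipient = Astrid, with setting = at dawn — so the exhaustive reading fails.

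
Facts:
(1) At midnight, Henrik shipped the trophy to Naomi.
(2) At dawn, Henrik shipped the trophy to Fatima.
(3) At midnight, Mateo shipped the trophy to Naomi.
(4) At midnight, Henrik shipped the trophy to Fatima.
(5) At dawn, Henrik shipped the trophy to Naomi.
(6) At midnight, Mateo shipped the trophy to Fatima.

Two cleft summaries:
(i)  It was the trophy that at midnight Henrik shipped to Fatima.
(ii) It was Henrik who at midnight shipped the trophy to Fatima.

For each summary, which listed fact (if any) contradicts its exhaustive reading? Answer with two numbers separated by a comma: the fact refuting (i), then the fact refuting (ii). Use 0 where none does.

Summary (i) focuses "the trophy" (the thing); background same agent, recipient, setting (Henrik / Fatima / at midnight). No fact matches that background with a different thing, so 0.
Summary (ii) focuses "Henrik" (the agent); background same thing, recipient, setting (the trophy / Fatima / at midnight). Fact (6) matches that background with agent = Mateo — refutes (ii).

0, 6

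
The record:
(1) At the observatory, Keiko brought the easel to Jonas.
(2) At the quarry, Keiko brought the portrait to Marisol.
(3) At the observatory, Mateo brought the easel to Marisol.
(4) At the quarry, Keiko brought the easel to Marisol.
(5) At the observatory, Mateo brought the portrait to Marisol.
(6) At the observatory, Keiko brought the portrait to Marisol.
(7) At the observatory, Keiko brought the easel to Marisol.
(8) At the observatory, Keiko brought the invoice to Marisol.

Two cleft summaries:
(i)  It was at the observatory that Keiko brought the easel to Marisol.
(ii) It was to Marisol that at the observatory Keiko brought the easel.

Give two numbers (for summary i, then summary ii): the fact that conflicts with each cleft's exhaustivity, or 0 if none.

4, 1

Summary (i) focuses "at the observatory" (the setting); background Keiko as agent and the easel as thing and Marisol as recipient. Fact (4) matches that background with setting = at the quarry — refutes (i).
Summary (ii) focuses "Marisol" (the recipient); background Keiko as agent and the easel as thing and at the observatory as setting. Fact (1) matches that background with recipient = Jonas — refutes (ii).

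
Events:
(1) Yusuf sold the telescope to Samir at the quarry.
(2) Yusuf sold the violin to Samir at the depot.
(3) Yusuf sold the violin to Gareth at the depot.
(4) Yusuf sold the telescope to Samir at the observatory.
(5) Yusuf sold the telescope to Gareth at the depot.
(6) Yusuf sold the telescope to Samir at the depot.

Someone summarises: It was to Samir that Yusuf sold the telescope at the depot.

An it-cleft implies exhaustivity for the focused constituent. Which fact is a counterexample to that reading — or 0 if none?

5

The cleft puts "Samir" in focus and presupposes the open proposition with Yusuf as agent and the telescope as thing and at the depot as setting.
Exhaustivity: Samir is the only recipient satisfying that background.
But fact (5) also has Yusuf as agent and the telescope as thing and at the depot as setting, with recipient = Gareth — so the exhaustive reading fails.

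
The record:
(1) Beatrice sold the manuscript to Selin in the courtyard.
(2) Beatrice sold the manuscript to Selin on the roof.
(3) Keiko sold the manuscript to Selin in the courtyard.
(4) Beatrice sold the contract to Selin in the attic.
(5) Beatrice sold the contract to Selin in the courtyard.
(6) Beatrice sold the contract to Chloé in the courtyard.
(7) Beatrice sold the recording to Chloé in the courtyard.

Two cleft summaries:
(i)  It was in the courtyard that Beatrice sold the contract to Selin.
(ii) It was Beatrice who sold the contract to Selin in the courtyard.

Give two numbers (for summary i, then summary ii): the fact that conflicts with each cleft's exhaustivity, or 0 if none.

4, 0

Summary (i) focuses "in the courtyard" (the setting); background Beatrice as agent and the contract as thing and Selin as recipient. Fact (4) matches that background with setting = in the attic — refutes (i).
Summary (ii) focuses "Beatrice" (the agent); background the contract as thing and Selin as recipient and in the courtyard as setting. No fact matches that background with a different agent, so 0.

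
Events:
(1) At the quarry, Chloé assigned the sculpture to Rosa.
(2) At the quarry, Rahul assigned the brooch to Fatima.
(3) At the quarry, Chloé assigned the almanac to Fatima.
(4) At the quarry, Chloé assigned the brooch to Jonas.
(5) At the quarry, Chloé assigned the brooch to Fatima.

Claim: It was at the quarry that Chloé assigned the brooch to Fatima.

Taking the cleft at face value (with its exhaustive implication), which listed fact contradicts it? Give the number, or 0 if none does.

The cleft puts "at the quarry" in focus and presupposes the open proposition with same agent, thing, recipient (Chloé / the brooch / Fatima).
The exhaustive reading says no other setting fits that background.
No listed fact matches the background with a different setting. Exhaustivity holds.

0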